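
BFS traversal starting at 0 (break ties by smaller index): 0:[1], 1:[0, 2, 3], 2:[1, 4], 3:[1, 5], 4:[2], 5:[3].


BFS queue: start with [0]
Visit order: [0, 1, 2, 3, 4, 5]


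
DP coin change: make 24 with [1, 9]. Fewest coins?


dp[0]=0; dp[i]=1+min(dp[i-c] for c in coins)
...dp[19]=3, dp[20]=4, dp[21]=5, dp[22]=6, dp[23]=7, dp[24]=8
Minimum coins for 24 = 8


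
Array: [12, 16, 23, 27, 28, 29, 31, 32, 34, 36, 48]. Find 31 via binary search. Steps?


Search for 31:
[0,10] mid=5 arr[5]=29
[6,10] mid=8 arr[8]=34
[6,7] mid=6 arr[6]=31
Total: 3 comparisons


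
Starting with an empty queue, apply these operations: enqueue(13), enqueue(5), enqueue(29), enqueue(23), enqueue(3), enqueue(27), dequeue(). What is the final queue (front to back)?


enqueue(13) -> [13]
enqueue(5) -> [13, 5]
enqueue(29) -> [13, 5, 29]
enqueue(23) -> [13, 5, 29, 23]
enqueue(3) -> [13, 5, 29, 23, 3]
enqueue(27) -> [13, 5, 29, 23, 3, 27]
dequeue() returns 13 -> [5, 29, 23, 3, 27]
Final queue (front to back): [5, 29, 23, 3, 27]


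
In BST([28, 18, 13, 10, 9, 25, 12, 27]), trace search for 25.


BST root = 28
Search for 25: compare at each node
Path: [28, 18, 25]


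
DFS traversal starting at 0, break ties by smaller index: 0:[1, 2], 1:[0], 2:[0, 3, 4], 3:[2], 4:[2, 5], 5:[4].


DFS stack-based: start with [0]
Visit order: [0, 1, 2, 3, 4, 5]


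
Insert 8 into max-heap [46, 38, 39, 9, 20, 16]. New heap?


Append 8: [46, 38, 39, 9, 20, 16, 8]
Bubble up: no swaps needed
Result: [46, 38, 39, 9, 20, 16, 8]


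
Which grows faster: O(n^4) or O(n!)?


quartic grows slower than factorial
O(n^4) is asymptotically smaller; O(n!) grows faster


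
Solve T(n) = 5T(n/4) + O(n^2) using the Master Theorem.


a=5, b=4, c=2. log_4(5)=1.161 < c=2. Case 3: O(n^c) = O(n^2)
Complexity: O(n^2)


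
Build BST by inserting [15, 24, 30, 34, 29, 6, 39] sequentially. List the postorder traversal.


Root = 15; build tree by BST insertion.
Postorder traversal: [6, 29, 39, 34, 30, 24, 15]


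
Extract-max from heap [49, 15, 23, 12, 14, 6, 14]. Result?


Max = 49
Replace root with last, heapify down
Resulting heap: [23, 15, 14, 12, 14, 6]


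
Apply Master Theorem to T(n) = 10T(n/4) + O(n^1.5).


a=10, b=4, c=1.5. log_4(10)=1.661 > c=1.5. Case 1: O(n^log_b(a)) = O(n^1.661)
Complexity: O(n^1.661)


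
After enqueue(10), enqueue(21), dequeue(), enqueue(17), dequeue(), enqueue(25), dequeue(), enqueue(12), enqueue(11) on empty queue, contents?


enqueue(10) -> [10]
enqueue(21) -> [10, 21]
dequeue() returns 10 -> [21]
enqueue(17) -> [21, 17]
dequeue() returns 21 -> [17]
enqueue(25) -> [17, 25]
dequeue() returns 17 -> [25]
enqueue(12) -> [25, 12]
enqueue(11) -> [25, 12, 11]
Final queue (front to back): [25, 12, 11]


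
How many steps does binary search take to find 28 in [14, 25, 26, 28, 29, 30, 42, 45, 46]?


Search for 28:
[0,8] mid=4 arr[4]=29
[0,3] mid=1 arr[1]=25
[2,3] mid=2 arr[2]=26
[3,3] mid=3 arr[3]=28
Total: 4 comparisons


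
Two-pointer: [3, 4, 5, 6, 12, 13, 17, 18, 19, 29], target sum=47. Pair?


Two pointers: lo=0, hi=9
Found pair: (18, 29) summing to 47


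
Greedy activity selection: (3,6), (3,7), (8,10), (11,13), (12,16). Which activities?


Greedy: pick earliest-ending, then skip overlaps.
Selected (3 activities): [(3, 6), (8, 10), (11, 13)]


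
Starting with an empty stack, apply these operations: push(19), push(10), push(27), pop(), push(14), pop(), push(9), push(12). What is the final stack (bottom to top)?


push(19) -> [19]
push(10) -> [19, 10]
push(27) -> [19, 10, 27]
pop() returns 27 -> [19, 10]
push(14) -> [19, 10, 14]
pop() returns 14 -> [19, 10]
push(9) -> [19, 10, 9]
push(12) -> [19, 10, 9, 12]
Final stack (bottom to top): [19, 10, 9, 12]


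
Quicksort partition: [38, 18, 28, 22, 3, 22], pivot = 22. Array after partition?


Elements <= 22 go left of pivot.
Result: [18, 22, 3, 22, 28, 38], pivot at index 3


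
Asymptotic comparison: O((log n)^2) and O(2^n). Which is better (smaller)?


polylogarithmic grows slower than exponential
O((log n)^2) is asymptotically smaller; O(2^n) grows faster


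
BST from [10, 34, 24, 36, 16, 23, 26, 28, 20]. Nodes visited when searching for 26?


BST root = 10
Search for 26: compare at each node
Path: [10, 34, 24, 26]


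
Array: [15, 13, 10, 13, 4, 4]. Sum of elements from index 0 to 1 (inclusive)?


Prefix sums: [0, 15, 28, 38, 51, 55, 59]
Sum[0..1] = prefix[2] - prefix[0] = 28 - 0 = 28


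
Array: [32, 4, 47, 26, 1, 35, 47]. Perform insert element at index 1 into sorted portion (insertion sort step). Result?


After one pass: [4, 32, 47, 26, 1, 35, 47]


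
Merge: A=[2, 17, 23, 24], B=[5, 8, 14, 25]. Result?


Compare heads, take smaller each step.
Merged: [2, 5, 8, 14, 17, 23, 24, 25]


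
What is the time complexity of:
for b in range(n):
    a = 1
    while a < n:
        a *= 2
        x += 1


Per nesting level: O(n) * O(log n) = O(n log n)
Complexity: O(n log n)


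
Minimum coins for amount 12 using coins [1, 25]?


dp[0]=0; dp[i]=1+min(dp[i-c] for c in coins)
...dp[7]=7, dp[8]=8, dp[9]=9, dp[10]=10, dp[11]=11, dp[12]=12
Minimum coins for 12 = 12


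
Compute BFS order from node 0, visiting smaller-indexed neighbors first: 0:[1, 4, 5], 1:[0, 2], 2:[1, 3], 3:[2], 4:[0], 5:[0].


BFS queue: start with [0]
Visit order: [0, 1, 4, 5, 2, 3]


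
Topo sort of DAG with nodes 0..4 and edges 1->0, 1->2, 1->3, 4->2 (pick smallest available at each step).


Kahn's algorithm, process smallest node first
Order: [1, 0, 3, 4, 2]


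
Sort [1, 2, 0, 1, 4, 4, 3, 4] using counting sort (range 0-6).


Count array: [1, 2, 1, 1, 3, 0, 0]
Reconstruct: [0, 1, 1, 2, 3, 4, 4, 4]


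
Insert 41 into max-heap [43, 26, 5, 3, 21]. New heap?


Append 41: [43, 26, 5, 3, 21, 41]
Bubble up: swap idx 5(41) with idx 2(5)
Result: [43, 26, 41, 3, 21, 5]


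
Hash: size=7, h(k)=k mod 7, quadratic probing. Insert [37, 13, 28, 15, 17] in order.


Insertions: 37->slot 2; 13->slot 6; 28->slot 0; 15->slot 1; 17->slot 3
Table: [28, 15, 37, 17, None, None, 13]


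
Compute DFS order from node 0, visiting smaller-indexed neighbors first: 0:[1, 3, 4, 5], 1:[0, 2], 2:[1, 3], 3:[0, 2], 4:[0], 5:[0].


DFS stack-based: start with [0]
Visit order: [0, 1, 2, 3, 4, 5]


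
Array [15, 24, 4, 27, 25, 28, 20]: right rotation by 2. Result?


Right rotate by 2: [28, 20, 15, 24, 4, 27, 25]


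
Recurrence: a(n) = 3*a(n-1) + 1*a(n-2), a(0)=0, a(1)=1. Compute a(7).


Build bottom-up:
...a(5)=109, a(6)=360, a(7)=3*360+1*109=1189


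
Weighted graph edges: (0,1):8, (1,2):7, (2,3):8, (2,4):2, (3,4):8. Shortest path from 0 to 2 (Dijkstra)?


Dijkstra from 0:
Distances: {0: 0, 1: 8, 2: 15, 3: 23, 4: 17}
Shortest distance to 2 = 15, path = [0, 1, 2]


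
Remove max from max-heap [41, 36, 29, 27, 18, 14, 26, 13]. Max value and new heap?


Max = 41
Replace root with last, heapify down
Resulting heap: [36, 27, 29, 13, 18, 14, 26]


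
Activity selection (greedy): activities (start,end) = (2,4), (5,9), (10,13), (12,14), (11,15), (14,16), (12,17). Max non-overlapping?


Greedy: pick earliest-ending, then skip overlaps.
Selected (4 activities): [(2, 4), (5, 9), (10, 13), (14, 16)]


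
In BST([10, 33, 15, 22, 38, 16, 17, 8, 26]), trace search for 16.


BST root = 10
Search for 16: compare at each node
Path: [10, 33, 15, 22, 16]


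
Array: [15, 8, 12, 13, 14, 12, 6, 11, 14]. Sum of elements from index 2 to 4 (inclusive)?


Prefix sums: [0, 15, 23, 35, 48, 62, 74, 80, 91, 105]
Sum[2..4] = prefix[5] - prefix[2] = 62 - 23 = 39


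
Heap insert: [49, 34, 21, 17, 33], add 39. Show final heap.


Append 39: [49, 34, 21, 17, 33, 39]
Bubble up: swap idx 5(39) with idx 2(21)
Result: [49, 34, 39, 17, 33, 21]


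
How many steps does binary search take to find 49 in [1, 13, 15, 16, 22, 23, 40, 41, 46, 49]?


Search for 49:
[0,9] mid=4 arr[4]=22
[5,9] mid=7 arr[7]=41
[8,9] mid=8 arr[8]=46
[9,9] mid=9 arr[9]=49
Total: 4 comparisons


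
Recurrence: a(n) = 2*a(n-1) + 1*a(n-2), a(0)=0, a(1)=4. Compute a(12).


Build bottom-up:
...a(10)=9512, a(11)=22964, a(12)=2*22964+1*9512=55440


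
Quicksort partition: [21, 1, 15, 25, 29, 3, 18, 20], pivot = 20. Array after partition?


Elements <= 20 go left of pivot.
Result: [1, 15, 3, 18, 20, 21, 25, 29], pivot at index 4


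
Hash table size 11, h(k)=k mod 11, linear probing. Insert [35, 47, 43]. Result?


Insertions: 35->slot 2; 47->slot 3; 43->slot 10
Table: [None, None, 35, 47, None, None, None, None, None, None, 43]


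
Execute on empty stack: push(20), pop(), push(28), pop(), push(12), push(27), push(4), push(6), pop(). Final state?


push(20) -> [20]
pop() returns 20 -> []
push(28) -> [28]
pop() returns 28 -> []
push(12) -> [12]
push(27) -> [12, 27]
push(4) -> [12, 27, 4]
push(6) -> [12, 27, 4, 6]
pop() returns 6 -> [12, 27, 4]
Final stack (bottom to top): [12, 27, 4]


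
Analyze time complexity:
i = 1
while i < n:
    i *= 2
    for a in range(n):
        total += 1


Per nesting level: O(log n) * O(n) = O(n log n)
Complexity: O(n log n)


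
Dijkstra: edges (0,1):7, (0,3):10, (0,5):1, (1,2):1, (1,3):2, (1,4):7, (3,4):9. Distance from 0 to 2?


Dijkstra from 0:
Distances: {0: 0, 1: 7, 2: 8, 3: 9, 4: 14, 5: 1}
Shortest distance to 2 = 8, path = [0, 1, 2]


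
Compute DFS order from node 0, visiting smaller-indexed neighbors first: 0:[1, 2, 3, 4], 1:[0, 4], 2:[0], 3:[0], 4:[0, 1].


DFS stack-based: start with [0]
Visit order: [0, 1, 4, 2, 3]


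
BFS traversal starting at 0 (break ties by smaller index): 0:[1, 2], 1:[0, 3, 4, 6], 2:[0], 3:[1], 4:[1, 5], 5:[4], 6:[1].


BFS queue: start with [0]
Visit order: [0, 1, 2, 3, 4, 6, 5]


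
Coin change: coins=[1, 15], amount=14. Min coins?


dp[0]=0; dp[i]=1+min(dp[i-c] for c in coins)
...dp[9]=9, dp[10]=10, dp[11]=11, dp[12]=12, dp[13]=13, dp[14]=14
Minimum coins for 14 = 14


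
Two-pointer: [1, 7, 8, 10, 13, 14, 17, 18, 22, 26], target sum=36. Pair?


Two pointers: lo=0, hi=9
Found pair: (10, 26) summing to 36


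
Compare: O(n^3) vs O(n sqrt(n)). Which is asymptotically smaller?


n^1.5 grows slower than cubic
O(n sqrt(n)) is asymptotically smaller; O(n^3) grows faster


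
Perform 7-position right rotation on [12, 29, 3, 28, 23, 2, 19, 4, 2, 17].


Right rotate by 7: [28, 23, 2, 19, 4, 2, 17, 12, 29, 3]


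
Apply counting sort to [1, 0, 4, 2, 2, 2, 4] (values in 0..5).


Count array: [1, 1, 3, 0, 2, 0]
Reconstruct: [0, 1, 2, 2, 2, 4, 4]


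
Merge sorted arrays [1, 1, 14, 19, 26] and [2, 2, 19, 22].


Compare heads, take smaller each step.
Merged: [1, 1, 2, 2, 14, 19, 19, 22, 26]


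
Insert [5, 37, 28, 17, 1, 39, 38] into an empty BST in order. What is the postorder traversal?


Root = 5; build tree by BST insertion.
Postorder traversal: [1, 17, 28, 38, 39, 37, 5]


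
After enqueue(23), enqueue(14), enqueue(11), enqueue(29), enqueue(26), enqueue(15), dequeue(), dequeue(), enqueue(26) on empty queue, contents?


enqueue(23) -> [23]
enqueue(14) -> [23, 14]
enqueue(11) -> [23, 14, 11]
enqueue(29) -> [23, 14, 11, 29]
enqueue(26) -> [23, 14, 11, 29, 26]
enqueue(15) -> [23, 14, 11, 29, 26, 15]
dequeue() returns 23 -> [14, 11, 29, 26, 15]
dequeue() returns 14 -> [11, 29, 26, 15]
enqueue(26) -> [11, 29, 26, 15, 26]
Final queue (front to back): [11, 29, 26, 15, 26]


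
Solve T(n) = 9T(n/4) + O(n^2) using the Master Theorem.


a=9, b=4, c=2. log_4(9)=1.585 < c=2. Case 3: O(n^c) = O(n^2)
Complexity: O(n^2)


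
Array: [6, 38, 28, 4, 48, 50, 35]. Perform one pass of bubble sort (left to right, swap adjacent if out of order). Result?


After one pass: [6, 28, 4, 38, 48, 35, 50]


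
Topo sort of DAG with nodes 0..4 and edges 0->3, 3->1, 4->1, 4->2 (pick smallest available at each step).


Kahn's algorithm, process smallest node first
Order: [0, 3, 4, 1, 2]


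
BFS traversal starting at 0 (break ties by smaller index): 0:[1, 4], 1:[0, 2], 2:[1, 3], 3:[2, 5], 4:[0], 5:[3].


BFS queue: start with [0]
Visit order: [0, 1, 4, 2, 3, 5]


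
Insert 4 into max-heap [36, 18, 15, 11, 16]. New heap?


Append 4: [36, 18, 15, 11, 16, 4]
Bubble up: no swaps needed
Result: [36, 18, 15, 11, 16, 4]


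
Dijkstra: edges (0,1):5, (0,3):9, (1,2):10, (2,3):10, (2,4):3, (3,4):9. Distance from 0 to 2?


Dijkstra from 0:
Distances: {0: 0, 1: 5, 2: 15, 3: 9, 4: 18}
Shortest distance to 2 = 15, path = [0, 1, 2]


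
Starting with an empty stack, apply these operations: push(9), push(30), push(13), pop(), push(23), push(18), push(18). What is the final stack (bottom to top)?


push(9) -> [9]
push(30) -> [9, 30]
push(13) -> [9, 30, 13]
pop() returns 13 -> [9, 30]
push(23) -> [9, 30, 23]
push(18) -> [9, 30, 23, 18]
push(18) -> [9, 30, 23, 18, 18]
Final stack (bottom to top): [9, 30, 23, 18, 18]


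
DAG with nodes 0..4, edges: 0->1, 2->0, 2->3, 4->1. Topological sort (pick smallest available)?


Kahn's algorithm, process smallest node first
Order: [2, 0, 3, 4, 1]


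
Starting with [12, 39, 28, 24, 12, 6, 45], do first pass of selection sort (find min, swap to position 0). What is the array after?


After one pass: [6, 39, 28, 24, 12, 12, 45]


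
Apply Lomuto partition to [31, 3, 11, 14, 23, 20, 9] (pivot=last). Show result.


Elements <= 9 go left of pivot.
Result: [3, 9, 11, 14, 23, 20, 31], pivot at index 1


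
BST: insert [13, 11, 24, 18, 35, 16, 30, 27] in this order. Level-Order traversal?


Root = 13; build tree by BST insertion.
Level-Order traversal: [13, 11, 24, 18, 35, 16, 30, 27]


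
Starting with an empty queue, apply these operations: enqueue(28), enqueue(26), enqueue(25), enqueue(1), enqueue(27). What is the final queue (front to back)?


enqueue(28) -> [28]
enqueue(26) -> [28, 26]
enqueue(25) -> [28, 26, 25]
enqueue(1) -> [28, 26, 25, 1]
enqueue(27) -> [28, 26, 25, 1, 27]
Final queue (front to back): [28, 26, 25, 1, 27]


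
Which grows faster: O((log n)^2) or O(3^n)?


polylogarithmic grows slower than exponential (base 3)
O((log n)^2) is asymptotically smaller; O(3^n) grows faster


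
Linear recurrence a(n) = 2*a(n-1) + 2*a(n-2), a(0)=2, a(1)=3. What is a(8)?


Build bottom-up:
...a(6)=536, a(7)=1464, a(8)=2*1464+2*536=4000


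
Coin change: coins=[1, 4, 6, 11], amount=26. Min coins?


dp[0]=0; dp[i]=1+min(dp[i-c] for c in coins)
...dp[21]=3, dp[22]=2, dp[23]=3, dp[24]=4, dp[25]=4, dp[26]=3
Minimum coins for 26 = 3


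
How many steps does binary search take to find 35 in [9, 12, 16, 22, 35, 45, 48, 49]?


Search for 35:
[0,7] mid=3 arr[3]=22
[4,7] mid=5 arr[5]=45
[4,4] mid=4 arr[4]=35
Total: 3 comparisons


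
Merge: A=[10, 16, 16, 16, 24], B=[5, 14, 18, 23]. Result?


Compare heads, take smaller each step.
Merged: [5, 10, 14, 16, 16, 16, 18, 23, 24]


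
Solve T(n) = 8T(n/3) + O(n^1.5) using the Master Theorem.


a=8, b=3, c=1.5. log_3(8)=1.893 > c=1.5. Case 1: O(n^log_b(a)) = O(n^1.893)
Complexity: O(n^1.893)


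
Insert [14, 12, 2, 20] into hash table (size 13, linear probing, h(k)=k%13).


Insertions: 14->slot 1; 12->slot 12; 2->slot 2; 20->slot 7
Table: [None, 14, 2, None, None, None, None, 20, None, None, None, None, 12]


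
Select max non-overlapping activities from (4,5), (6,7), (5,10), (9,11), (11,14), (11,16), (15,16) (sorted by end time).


Greedy: pick earliest-ending, then skip overlaps.
Selected (5 activities): [(4, 5), (6, 7), (9, 11), (11, 14), (15, 16)]


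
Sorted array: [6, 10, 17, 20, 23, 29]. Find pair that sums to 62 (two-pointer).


Two pointers: lo=0, hi=5
No pair sums to 62


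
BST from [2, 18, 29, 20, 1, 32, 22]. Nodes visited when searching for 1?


BST root = 2
Search for 1: compare at each node
Path: [2, 1]


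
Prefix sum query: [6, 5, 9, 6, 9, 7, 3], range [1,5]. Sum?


Prefix sums: [0, 6, 11, 20, 26, 35, 42, 45]
Sum[1..5] = prefix[6] - prefix[1] = 42 - 6 = 36


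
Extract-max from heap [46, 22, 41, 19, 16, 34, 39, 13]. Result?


Max = 46
Replace root with last, heapify down
Resulting heap: [41, 22, 39, 19, 16, 34, 13]


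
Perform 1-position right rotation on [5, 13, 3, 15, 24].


Right rotate by 1: [24, 5, 13, 3, 15]


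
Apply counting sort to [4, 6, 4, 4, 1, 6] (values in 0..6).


Count array: [0, 1, 0, 0, 3, 0, 2]
Reconstruct: [1, 4, 4, 4, 6, 6]


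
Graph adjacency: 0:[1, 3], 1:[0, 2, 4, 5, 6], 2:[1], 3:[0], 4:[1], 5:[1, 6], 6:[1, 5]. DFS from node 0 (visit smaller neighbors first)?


DFS stack-based: start with [0]
Visit order: [0, 1, 2, 4, 5, 6, 3]


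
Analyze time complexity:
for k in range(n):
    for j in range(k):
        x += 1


Per nesting level: O(n) * O(n) [triangular over k] = O(n^2)
Complexity: O(n^2)


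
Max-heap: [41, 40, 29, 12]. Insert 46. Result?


Append 46: [41, 40, 29, 12, 46]
Bubble up: swap idx 4(46) with idx 1(40); swap idx 1(46) with idx 0(41)
Result: [46, 41, 29, 12, 40]


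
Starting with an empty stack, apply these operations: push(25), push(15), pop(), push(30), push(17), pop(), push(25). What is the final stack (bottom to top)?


push(25) -> [25]
push(15) -> [25, 15]
pop() returns 15 -> [25]
push(30) -> [25, 30]
push(17) -> [25, 30, 17]
pop() returns 17 -> [25, 30]
push(25) -> [25, 30, 25]
Final stack (bottom to top): [25, 30, 25]


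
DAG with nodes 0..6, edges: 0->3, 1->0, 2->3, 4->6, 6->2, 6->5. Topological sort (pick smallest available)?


Kahn's algorithm, process smallest node first
Order: [1, 0, 4, 6, 2, 3, 5]


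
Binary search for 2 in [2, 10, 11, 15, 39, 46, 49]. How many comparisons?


Search for 2:
[0,6] mid=3 arr[3]=15
[0,2] mid=1 arr[1]=10
[0,0] mid=0 arr[0]=2
Total: 3 comparisons


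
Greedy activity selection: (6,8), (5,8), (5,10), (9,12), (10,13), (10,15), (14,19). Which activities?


Greedy: pick earliest-ending, then skip overlaps.
Selected (3 activities): [(6, 8), (9, 12), (14, 19)]


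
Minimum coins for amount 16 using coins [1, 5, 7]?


dp[0]=0; dp[i]=1+min(dp[i-c] for c in coins)
...dp[11]=3, dp[12]=2, dp[13]=3, dp[14]=2, dp[15]=3, dp[16]=4
Minimum coins for 16 = 4


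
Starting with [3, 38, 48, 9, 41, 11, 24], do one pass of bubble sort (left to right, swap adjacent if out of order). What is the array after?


After one pass: [3, 38, 9, 41, 11, 24, 48]


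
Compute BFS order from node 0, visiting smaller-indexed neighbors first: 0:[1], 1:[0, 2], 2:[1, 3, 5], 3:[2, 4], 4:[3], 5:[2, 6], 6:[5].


BFS queue: start with [0]
Visit order: [0, 1, 2, 3, 5, 4, 6]


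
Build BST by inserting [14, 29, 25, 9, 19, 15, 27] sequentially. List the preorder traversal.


Root = 14; build tree by BST insertion.
Preorder traversal: [14, 9, 29, 25, 19, 15, 27]


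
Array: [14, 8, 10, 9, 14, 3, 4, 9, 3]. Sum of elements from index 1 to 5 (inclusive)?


Prefix sums: [0, 14, 22, 32, 41, 55, 58, 62, 71, 74]
Sum[1..5] = prefix[6] - prefix[1] = 58 - 14 = 44


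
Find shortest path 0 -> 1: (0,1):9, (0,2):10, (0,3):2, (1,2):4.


Dijkstra from 0:
Distances: {0: 0, 1: 9, 2: 10, 3: 2}
Shortest distance to 1 = 9, path = [0, 1]


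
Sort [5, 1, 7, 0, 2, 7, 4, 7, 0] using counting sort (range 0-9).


Count array: [2, 1, 1, 0, 1, 1, 0, 3, 0, 0]
Reconstruct: [0, 0, 1, 2, 4, 5, 7, 7, 7]


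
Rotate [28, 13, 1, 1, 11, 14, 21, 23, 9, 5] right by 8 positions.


Right rotate by 8: [1, 1, 11, 14, 21, 23, 9, 5, 28, 13]


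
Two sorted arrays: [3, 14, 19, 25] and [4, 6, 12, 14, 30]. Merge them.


Compare heads, take smaller each step.
Merged: [3, 4, 6, 12, 14, 14, 19, 25, 30]


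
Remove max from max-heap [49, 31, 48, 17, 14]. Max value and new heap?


Max = 49
Replace root with last, heapify down
Resulting heap: [48, 31, 14, 17]


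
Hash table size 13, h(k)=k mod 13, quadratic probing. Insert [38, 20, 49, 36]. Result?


Insertions: 38->slot 12; 20->slot 7; 49->slot 10; 36->slot 11
Table: [None, None, None, None, None, None, None, 20, None, None, 49, 36, 38]


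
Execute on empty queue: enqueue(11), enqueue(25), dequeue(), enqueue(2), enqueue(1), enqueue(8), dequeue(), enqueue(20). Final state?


enqueue(11) -> [11]
enqueue(25) -> [11, 25]
dequeue() returns 11 -> [25]
enqueue(2) -> [25, 2]
enqueue(1) -> [25, 2, 1]
enqueue(8) -> [25, 2, 1, 8]
dequeue() returns 25 -> [2, 1, 8]
enqueue(20) -> [2, 1, 8, 20]
Final queue (front to back): [2, 1, 8, 20]


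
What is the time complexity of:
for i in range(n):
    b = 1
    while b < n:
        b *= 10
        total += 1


Per nesting level: O(n) * O(log n) = O(n log n)
Complexity: O(n log n)


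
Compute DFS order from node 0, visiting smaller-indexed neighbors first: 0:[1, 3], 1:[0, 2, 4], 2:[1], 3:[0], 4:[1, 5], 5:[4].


DFS stack-based: start with [0]
Visit order: [0, 1, 2, 4, 5, 3]


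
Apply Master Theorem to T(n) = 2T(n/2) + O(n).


a=2, b=2, c=1. log_2(2)=1 = c=1. Case 2: O(n^c log n) = O(n log n)
Complexity: O(n log n)


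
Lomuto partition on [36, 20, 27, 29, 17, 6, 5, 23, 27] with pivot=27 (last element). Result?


Elements <= 27 go left of pivot.
Result: [20, 27, 17, 6, 5, 23, 27, 29, 36], pivot at index 6


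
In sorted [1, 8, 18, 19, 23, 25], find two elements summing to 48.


Two pointers: lo=0, hi=5
Found pair: (23, 25) summing to 48


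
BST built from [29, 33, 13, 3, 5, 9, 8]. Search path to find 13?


BST root = 29
Search for 13: compare at each node
Path: [29, 13]


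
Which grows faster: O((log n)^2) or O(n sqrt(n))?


polylogarithmic grows slower than n^1.5
O((log n)^2) is asymptotically smaller; O(n sqrt(n)) grows faster


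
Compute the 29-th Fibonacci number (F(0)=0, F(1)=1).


F(n)=F(n-1)+F(n-2)
...F(27)=196418, F(28)=317811, F(29)=514229


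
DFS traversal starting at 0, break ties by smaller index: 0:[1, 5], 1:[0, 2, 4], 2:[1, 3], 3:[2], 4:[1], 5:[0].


DFS stack-based: start with [0]
Visit order: [0, 1, 2, 3, 4, 5]


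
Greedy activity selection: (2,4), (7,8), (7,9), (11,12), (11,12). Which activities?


Greedy: pick earliest-ending, then skip overlaps.
Selected (3 activities): [(2, 4), (7, 8), (11, 12)]


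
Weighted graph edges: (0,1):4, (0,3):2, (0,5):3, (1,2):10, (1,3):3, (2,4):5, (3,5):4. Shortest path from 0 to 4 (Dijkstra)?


Dijkstra from 0:
Distances: {0: 0, 1: 4, 2: 14, 3: 2, 4: 19, 5: 3}
Shortest distance to 4 = 19, path = [0, 1, 2, 4]


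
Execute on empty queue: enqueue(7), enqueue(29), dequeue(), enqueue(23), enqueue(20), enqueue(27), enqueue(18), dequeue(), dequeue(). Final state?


enqueue(7) -> [7]
enqueue(29) -> [7, 29]
dequeue() returns 7 -> [29]
enqueue(23) -> [29, 23]
enqueue(20) -> [29, 23, 20]
enqueue(27) -> [29, 23, 20, 27]
enqueue(18) -> [29, 23, 20, 27, 18]
dequeue() returns 29 -> [23, 20, 27, 18]
dequeue() returns 23 -> [20, 27, 18]
Final queue (front to back): [20, 27, 18]


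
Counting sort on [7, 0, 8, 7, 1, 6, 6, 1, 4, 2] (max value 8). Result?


Count array: [1, 2, 1, 0, 1, 0, 2, 2, 1]
Reconstruct: [0, 1, 1, 2, 4, 6, 6, 7, 7, 8]


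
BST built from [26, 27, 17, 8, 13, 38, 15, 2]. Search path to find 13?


BST root = 26
Search for 13: compare at each node
Path: [26, 17, 8, 13]


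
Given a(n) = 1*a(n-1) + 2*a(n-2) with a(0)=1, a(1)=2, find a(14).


Build bottom-up:
...a(12)=4096, a(13)=8192, a(14)=1*8192+2*4096=16384


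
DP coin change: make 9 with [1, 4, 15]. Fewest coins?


dp[0]=0; dp[i]=1+min(dp[i-c] for c in coins)
...dp[4]=1, dp[5]=2, dp[6]=3, dp[7]=4, dp[8]=2, dp[9]=3
Minimum coins for 9 = 3


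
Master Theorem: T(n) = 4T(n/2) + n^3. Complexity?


a=4, b=2, c=3. log_2(4)=2 < c=3. Case 3: O(n^c) = O(n^3)
Complexity: O(n^3)


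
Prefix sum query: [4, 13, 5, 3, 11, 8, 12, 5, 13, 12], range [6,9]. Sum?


Prefix sums: [0, 4, 17, 22, 25, 36, 44, 56, 61, 74, 86]
Sum[6..9] = prefix[10] - prefix[6] = 86 - 44 = 42


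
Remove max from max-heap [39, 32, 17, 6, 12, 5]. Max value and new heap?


Max = 39
Replace root with last, heapify down
Resulting heap: [32, 12, 17, 6, 5]


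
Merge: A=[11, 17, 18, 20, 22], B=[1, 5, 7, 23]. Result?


Compare heads, take smaller each step.
Merged: [1, 5, 7, 11, 17, 18, 20, 22, 23]


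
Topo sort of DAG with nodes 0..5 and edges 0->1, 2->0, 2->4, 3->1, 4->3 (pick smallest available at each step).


Kahn's algorithm, process smallest node first
Order: [2, 0, 4, 3, 1, 5]


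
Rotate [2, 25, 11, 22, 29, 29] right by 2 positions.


Right rotate by 2: [29, 29, 2, 25, 11, 22]


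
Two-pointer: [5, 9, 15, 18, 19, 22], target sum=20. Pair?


Two pointers: lo=0, hi=5
Found pair: (5, 15) summing to 20


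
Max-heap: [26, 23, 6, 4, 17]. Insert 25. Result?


Append 25: [26, 23, 6, 4, 17, 25]
Bubble up: swap idx 5(25) with idx 2(6)
Result: [26, 23, 25, 4, 17, 6]


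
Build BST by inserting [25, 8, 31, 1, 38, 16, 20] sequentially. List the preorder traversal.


Root = 25; build tree by BST insertion.
Preorder traversal: [25, 8, 1, 16, 20, 31, 38]


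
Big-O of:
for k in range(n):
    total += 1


Per nesting level: O(n) = O(n)
Complexity: O(n)


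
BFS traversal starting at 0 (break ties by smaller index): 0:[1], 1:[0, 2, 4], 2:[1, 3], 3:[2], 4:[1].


BFS queue: start with [0]
Visit order: [0, 1, 2, 4, 3]


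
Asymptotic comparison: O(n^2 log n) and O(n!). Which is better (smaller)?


n^2 log n grows slower than factorial
O(n^2 log n) is asymptotically smaller; O(n!) grows faster


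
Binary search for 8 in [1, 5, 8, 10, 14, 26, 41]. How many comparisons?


Search for 8:
[0,6] mid=3 arr[3]=10
[0,2] mid=1 arr[1]=5
[2,2] mid=2 arr[2]=8
Total: 3 comparisons


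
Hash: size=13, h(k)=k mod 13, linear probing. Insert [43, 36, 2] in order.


Insertions: 43->slot 4; 36->slot 10; 2->slot 2
Table: [None, None, 2, None, 43, None, None, None, None, None, 36, None, None]


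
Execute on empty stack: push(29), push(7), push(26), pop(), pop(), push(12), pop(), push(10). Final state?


push(29) -> [29]
push(7) -> [29, 7]
push(26) -> [29, 7, 26]
pop() returns 26 -> [29, 7]
pop() returns 7 -> [29]
push(12) -> [29, 12]
pop() returns 12 -> [29]
push(10) -> [29, 10]
Final stack (bottom to top): [29, 10]


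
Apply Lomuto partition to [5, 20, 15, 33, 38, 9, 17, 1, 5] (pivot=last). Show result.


Elements <= 5 go left of pivot.
Result: [5, 1, 5, 33, 38, 9, 17, 20, 15], pivot at index 2


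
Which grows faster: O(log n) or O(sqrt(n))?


logarithmic grows slower than sublinear
O(log n) is asymptotically smaller; O(sqrt(n)) grows faster


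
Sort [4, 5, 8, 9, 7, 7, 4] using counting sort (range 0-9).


Count array: [0, 0, 0, 0, 2, 1, 0, 2, 1, 1]
Reconstruct: [4, 4, 5, 7, 7, 8, 9]


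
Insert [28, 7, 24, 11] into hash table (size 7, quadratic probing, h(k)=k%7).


Insertions: 28->slot 0; 7->slot 1; 24->slot 3; 11->slot 4
Table: [28, 7, None, 24, 11, None, None]


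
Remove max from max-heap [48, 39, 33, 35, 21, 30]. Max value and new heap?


Max = 48
Replace root with last, heapify down
Resulting heap: [39, 35, 33, 30, 21]


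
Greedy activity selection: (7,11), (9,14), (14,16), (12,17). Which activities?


Greedy: pick earliest-ending, then skip overlaps.
Selected (2 activities): [(7, 11), (14, 16)]


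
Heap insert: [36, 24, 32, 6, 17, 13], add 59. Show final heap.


Append 59: [36, 24, 32, 6, 17, 13, 59]
Bubble up: swap idx 6(59) with idx 2(32); swap idx 2(59) with idx 0(36)
Result: [59, 24, 36, 6, 17, 13, 32]


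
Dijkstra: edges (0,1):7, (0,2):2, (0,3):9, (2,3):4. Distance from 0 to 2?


Dijkstra from 0:
Distances: {0: 0, 1: 7, 2: 2, 3: 6}
Shortest distance to 2 = 2, path = [0, 2]


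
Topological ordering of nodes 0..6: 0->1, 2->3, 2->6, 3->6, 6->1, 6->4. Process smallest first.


Kahn's algorithm, process smallest node first
Order: [0, 2, 3, 5, 6, 1, 4]


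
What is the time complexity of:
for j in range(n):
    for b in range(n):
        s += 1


Per nesting level: O(n) * O(n) = O(n^2)
Complexity: O(n^2)


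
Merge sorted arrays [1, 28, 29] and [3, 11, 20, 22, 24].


Compare heads, take smaller each step.
Merged: [1, 3, 11, 20, 22, 24, 28, 29]


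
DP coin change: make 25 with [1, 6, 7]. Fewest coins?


dp[0]=0; dp[i]=1+min(dp[i-c] for c in coins)
...dp[20]=3, dp[21]=3, dp[22]=4, dp[23]=5, dp[24]=4, dp[25]=4
Minimum coins for 25 = 4


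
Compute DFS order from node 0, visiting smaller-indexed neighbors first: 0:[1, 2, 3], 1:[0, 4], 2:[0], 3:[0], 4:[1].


DFS stack-based: start with [0]
Visit order: [0, 1, 4, 2, 3]


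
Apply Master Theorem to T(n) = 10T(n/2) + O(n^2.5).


a=10, b=2, c=2.5. log_2(10)=3.322 > c=2.5. Case 1: O(n^log_b(a)) = O(n^3.322)
Complexity: O(n^3.322)


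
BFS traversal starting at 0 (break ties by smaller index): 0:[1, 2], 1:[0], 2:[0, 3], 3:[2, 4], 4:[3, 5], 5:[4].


BFS queue: start with [0]
Visit order: [0, 1, 2, 3, 4, 5]


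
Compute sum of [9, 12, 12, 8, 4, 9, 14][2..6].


Prefix sums: [0, 9, 21, 33, 41, 45, 54, 68]
Sum[2..6] = prefix[7] - prefix[2] = 68 - 21 = 47


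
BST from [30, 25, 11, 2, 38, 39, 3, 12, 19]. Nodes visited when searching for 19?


BST root = 30
Search for 19: compare at each node
Path: [30, 25, 11, 12, 19]


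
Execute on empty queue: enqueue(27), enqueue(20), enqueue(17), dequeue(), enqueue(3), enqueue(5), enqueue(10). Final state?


enqueue(27) -> [27]
enqueue(20) -> [27, 20]
enqueue(17) -> [27, 20, 17]
dequeue() returns 27 -> [20, 17]
enqueue(3) -> [20, 17, 3]
enqueue(5) -> [20, 17, 3, 5]
enqueue(10) -> [20, 17, 3, 5, 10]
Final queue (front to back): [20, 17, 3, 5, 10]


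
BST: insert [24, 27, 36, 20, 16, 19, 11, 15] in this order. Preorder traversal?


Root = 24; build tree by BST insertion.
Preorder traversal: [24, 20, 16, 11, 15, 19, 27, 36]


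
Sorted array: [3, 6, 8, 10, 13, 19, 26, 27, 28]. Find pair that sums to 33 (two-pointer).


Two pointers: lo=0, hi=8
Found pair: (6, 27) summing to 33


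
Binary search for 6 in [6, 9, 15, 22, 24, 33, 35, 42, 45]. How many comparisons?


Search for 6:
[0,8] mid=4 arr[4]=24
[0,3] mid=1 arr[1]=9
[0,0] mid=0 arr[0]=6
Total: 3 comparisons


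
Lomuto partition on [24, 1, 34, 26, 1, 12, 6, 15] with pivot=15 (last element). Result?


Elements <= 15 go left of pivot.
Result: [1, 1, 12, 6, 15, 34, 26, 24], pivot at index 4


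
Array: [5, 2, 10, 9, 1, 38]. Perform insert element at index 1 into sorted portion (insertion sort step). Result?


After one pass: [2, 5, 10, 9, 1, 38]


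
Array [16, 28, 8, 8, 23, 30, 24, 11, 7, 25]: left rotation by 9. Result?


Left rotate by 9: [25, 16, 28, 8, 8, 23, 30, 24, 11, 7]


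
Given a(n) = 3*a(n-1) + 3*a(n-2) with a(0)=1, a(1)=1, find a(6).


Build bottom-up:
...a(4)=81, a(5)=306, a(6)=3*306+3*81=1161


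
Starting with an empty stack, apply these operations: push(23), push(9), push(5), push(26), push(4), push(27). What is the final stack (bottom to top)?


push(23) -> [23]
push(9) -> [23, 9]
push(5) -> [23, 9, 5]
push(26) -> [23, 9, 5, 26]
push(4) -> [23, 9, 5, 26, 4]
push(27) -> [23, 9, 5, 26, 4, 27]
Final stack (bottom to top): [23, 9, 5, 26, 4, 27]


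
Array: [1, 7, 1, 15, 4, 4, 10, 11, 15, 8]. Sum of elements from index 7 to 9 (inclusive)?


Prefix sums: [0, 1, 8, 9, 24, 28, 32, 42, 53, 68, 76]
Sum[7..9] = prefix[10] - prefix[7] = 76 - 42 = 34


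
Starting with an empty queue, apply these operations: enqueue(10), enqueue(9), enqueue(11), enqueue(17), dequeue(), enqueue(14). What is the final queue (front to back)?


enqueue(10) -> [10]
enqueue(9) -> [10, 9]
enqueue(11) -> [10, 9, 11]
enqueue(17) -> [10, 9, 11, 17]
dequeue() returns 10 -> [9, 11, 17]
enqueue(14) -> [9, 11, 17, 14]
Final queue (front to back): [9, 11, 17, 14]


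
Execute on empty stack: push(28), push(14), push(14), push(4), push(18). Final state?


push(28) -> [28]
push(14) -> [28, 14]
push(14) -> [28, 14, 14]
push(4) -> [28, 14, 14, 4]
push(18) -> [28, 14, 14, 4, 18]
Final stack (bottom to top): [28, 14, 14, 4, 18]


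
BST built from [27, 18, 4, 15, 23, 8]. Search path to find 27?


BST root = 27
Search for 27: compare at each node
Path: [27]


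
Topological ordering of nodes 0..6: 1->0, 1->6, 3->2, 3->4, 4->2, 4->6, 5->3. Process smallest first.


Kahn's algorithm, process smallest node first
Order: [1, 0, 5, 3, 4, 2, 6]


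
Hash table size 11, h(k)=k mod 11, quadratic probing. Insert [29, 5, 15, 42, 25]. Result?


Insertions: 29->slot 7; 5->slot 5; 15->slot 4; 42->slot 9; 25->slot 3
Table: [None, None, None, 25, 15, 5, None, 29, None, 42, None]


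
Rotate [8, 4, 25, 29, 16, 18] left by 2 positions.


Left rotate by 2: [25, 29, 16, 18, 8, 4]


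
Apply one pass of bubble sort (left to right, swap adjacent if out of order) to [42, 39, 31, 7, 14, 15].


After one pass: [39, 31, 7, 14, 15, 42]


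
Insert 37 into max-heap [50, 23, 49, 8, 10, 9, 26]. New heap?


Append 37: [50, 23, 49, 8, 10, 9, 26, 37]
Bubble up: swap idx 7(37) with idx 3(8); swap idx 3(37) with idx 1(23)
Result: [50, 37, 49, 23, 10, 9, 26, 8]


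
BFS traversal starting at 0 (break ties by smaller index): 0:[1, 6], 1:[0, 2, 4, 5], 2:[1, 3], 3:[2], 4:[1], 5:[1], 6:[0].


BFS queue: start with [0]
Visit order: [0, 1, 6, 2, 4, 5, 3]


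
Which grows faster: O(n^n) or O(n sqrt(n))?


n^1.5 grows slower than n^n
O(n sqrt(n)) is asymptotically smaller; O(n^n) grows faster


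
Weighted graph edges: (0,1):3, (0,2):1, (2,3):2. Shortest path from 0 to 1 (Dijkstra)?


Dijkstra from 0:
Distances: {0: 0, 1: 3, 2: 1, 3: 3}
Shortest distance to 1 = 3, path = [0, 1]


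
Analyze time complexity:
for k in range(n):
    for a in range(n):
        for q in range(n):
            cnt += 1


Per nesting level: O(n) * O(n) * O(n) = O(n^3)
Complexity: O(n^3)


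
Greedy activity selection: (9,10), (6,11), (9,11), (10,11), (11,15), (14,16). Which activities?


Greedy: pick earliest-ending, then skip overlaps.
Selected (3 activities): [(9, 10), (10, 11), (11, 15)]


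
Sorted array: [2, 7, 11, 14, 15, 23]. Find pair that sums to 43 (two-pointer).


Two pointers: lo=0, hi=5
No pair sums to 43


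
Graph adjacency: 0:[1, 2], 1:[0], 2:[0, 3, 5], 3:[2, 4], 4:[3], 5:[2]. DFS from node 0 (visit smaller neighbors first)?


DFS stack-based: start with [0]
Visit order: [0, 1, 2, 3, 4, 5]


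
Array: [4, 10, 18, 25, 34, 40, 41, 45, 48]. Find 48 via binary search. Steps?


Search for 48:
[0,8] mid=4 arr[4]=34
[5,8] mid=6 arr[6]=41
[7,8] mid=7 arr[7]=45
[8,8] mid=8 arr[8]=48
Total: 4 comparisons


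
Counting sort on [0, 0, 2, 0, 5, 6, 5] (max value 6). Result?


Count array: [3, 0, 1, 0, 0, 2, 1]
Reconstruct: [0, 0, 0, 2, 5, 5, 6]


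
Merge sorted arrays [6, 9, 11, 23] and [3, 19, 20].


Compare heads, take smaller each step.
Merged: [3, 6, 9, 11, 19, 20, 23]


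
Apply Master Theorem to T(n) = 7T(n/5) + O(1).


a=7, b=5, c=0. log_5(7)=1.209 > c=0. Case 1: O(n^log_b(a)) = O(n^1.209)
Complexity: O(n^1.209)


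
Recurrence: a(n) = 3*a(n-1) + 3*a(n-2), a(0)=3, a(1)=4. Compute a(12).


Build bottom-up:
...a(10)=853416, a(11)=3235545, a(12)=3*3235545+3*853416=12266883


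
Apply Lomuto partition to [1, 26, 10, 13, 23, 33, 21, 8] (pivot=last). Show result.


Elements <= 8 go left of pivot.
Result: [1, 8, 10, 13, 23, 33, 21, 26], pivot at index 1


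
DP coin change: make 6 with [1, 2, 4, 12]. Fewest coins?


dp[0]=0; dp[i]=1+min(dp[i-c] for c in coins)
...dp[1]=1, dp[2]=1, dp[3]=2, dp[4]=1, dp[5]=2, dp[6]=2
Minimum coins for 6 = 2


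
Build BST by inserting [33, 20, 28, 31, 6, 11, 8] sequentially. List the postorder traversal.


Root = 33; build tree by BST insertion.
Postorder traversal: [8, 11, 6, 31, 28, 20, 33]


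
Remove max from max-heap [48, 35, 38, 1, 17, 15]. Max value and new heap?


Max = 48
Replace root with last, heapify down
Resulting heap: [38, 35, 15, 1, 17]


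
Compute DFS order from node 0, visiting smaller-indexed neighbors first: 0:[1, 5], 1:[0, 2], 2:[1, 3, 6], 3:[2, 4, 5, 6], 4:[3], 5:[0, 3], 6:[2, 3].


DFS stack-based: start with [0]
Visit order: [0, 1, 2, 3, 4, 5, 6]


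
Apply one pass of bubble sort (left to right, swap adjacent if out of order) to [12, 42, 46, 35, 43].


After one pass: [12, 42, 35, 43, 46]


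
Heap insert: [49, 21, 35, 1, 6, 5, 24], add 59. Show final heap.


Append 59: [49, 21, 35, 1, 6, 5, 24, 59]
Bubble up: swap idx 7(59) with idx 3(1); swap idx 3(59) with idx 1(21); swap idx 1(59) with idx 0(49)
Result: [59, 49, 35, 21, 6, 5, 24, 1]


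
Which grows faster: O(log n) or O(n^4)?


logarithmic grows slower than quartic
O(log n) is asymptotically smaller; O(n^4) grows faster


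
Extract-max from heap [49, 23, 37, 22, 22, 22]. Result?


Max = 49
Replace root with last, heapify down
Resulting heap: [37, 23, 22, 22, 22]


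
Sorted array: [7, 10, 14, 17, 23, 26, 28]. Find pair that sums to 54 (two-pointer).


Two pointers: lo=0, hi=6
Found pair: (26, 28) summing to 54


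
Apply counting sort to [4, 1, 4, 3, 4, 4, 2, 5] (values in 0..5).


Count array: [0, 1, 1, 1, 4, 1]
Reconstruct: [1, 2, 3, 4, 4, 4, 4, 5]


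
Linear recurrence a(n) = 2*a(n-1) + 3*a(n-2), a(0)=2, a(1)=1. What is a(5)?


Build bottom-up:
...a(3)=19, a(4)=62, a(5)=2*62+3*19=181


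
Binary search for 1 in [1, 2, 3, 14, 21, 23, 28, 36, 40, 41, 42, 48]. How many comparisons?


Search for 1:
[0,11] mid=5 arr[5]=23
[0,4] mid=2 arr[2]=3
[0,1] mid=0 arr[0]=1
Total: 3 comparisons


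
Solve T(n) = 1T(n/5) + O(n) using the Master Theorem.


a=1, b=5, c=1. log_5(1)=0 < c=1. Case 3: O(n^c) = O(n)
Complexity: O(n)


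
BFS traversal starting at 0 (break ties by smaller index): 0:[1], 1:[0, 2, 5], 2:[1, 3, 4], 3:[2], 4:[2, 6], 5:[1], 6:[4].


BFS queue: start with [0]
Visit order: [0, 1, 2, 5, 3, 4, 6]


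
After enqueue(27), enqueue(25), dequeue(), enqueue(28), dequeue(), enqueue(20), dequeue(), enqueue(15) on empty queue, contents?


enqueue(27) -> [27]
enqueue(25) -> [27, 25]
dequeue() returns 27 -> [25]
enqueue(28) -> [25, 28]
dequeue() returns 25 -> [28]
enqueue(20) -> [28, 20]
dequeue() returns 28 -> [20]
enqueue(15) -> [20, 15]
Final queue (front to back): [20, 15]


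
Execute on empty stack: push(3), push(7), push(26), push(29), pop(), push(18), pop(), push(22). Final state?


push(3) -> [3]
push(7) -> [3, 7]
push(26) -> [3, 7, 26]
push(29) -> [3, 7, 26, 29]
pop() returns 29 -> [3, 7, 26]
push(18) -> [3, 7, 26, 18]
pop() returns 18 -> [3, 7, 26]
push(22) -> [3, 7, 26, 22]
Final stack (bottom to top): [3, 7, 26, 22]


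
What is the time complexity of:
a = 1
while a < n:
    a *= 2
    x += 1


Per nesting level: O(log n) = O(log n)
Complexity: O(log n)


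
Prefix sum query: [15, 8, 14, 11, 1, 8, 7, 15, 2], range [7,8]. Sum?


Prefix sums: [0, 15, 23, 37, 48, 49, 57, 64, 79, 81]
Sum[7..8] = prefix[9] - prefix[7] = 81 - 64 = 17


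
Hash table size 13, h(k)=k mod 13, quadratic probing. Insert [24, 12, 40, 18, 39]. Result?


Insertions: 24->slot 11; 12->slot 12; 40->slot 1; 18->slot 5; 39->slot 0
Table: [39, 40, None, None, None, 18, None, None, None, None, None, 24, 12]


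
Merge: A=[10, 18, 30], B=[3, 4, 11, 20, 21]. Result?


Compare heads, take smaller each step.
Merged: [3, 4, 10, 11, 18, 20, 21, 30]


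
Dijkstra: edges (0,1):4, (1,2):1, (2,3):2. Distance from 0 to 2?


Dijkstra from 0:
Distances: {0: 0, 1: 4, 2: 5, 3: 7}
Shortest distance to 2 = 5, path = [0, 1, 2]


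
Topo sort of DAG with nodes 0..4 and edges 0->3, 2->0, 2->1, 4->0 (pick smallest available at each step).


Kahn's algorithm, process smallest node first
Order: [2, 1, 4, 0, 3]
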